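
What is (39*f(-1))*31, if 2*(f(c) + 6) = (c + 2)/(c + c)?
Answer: -30225/4 ≈ -7556.3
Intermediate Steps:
f(c) = -6 + (2 + c)/(4*c) (f(c) = -6 + ((c + 2)/(c + c))/2 = -6 + ((2 + c)/((2*c)))/2 = -6 + ((2 + c)*(1/(2*c)))/2 = -6 + ((2 + c)/(2*c))/2 = -6 + (2 + c)/(4*c))
(39*f(-1))*31 = (39*((¼)*(2 - 23*(-1))/(-1)))*31 = (39*((¼)*(-1)*(2 + 23)))*31 = (39*((¼)*(-1)*25))*31 = (39*(-25/4))*31 = -975/4*31 = -30225/4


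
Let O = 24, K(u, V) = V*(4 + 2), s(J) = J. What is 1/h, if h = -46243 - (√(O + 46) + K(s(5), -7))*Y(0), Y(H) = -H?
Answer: -1/46243 ≈ -2.1625e-5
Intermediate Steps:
K(u, V) = 6*V (K(u, V) = V*6 = 6*V)
h = -46243 (h = -46243 - (√(24 + 46) + 6*(-7))*(-1*0) = -46243 - (√70 - 42)*0 = -46243 - (-42 + √70)*0 = -46243 - 1*0 = -46243 + 0 = -46243)
1/h = 1/(-46243) = -1/46243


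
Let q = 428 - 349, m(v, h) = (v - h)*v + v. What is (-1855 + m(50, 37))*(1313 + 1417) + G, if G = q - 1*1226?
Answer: -3154297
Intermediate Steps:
m(v, h) = v + v*(v - h) (m(v, h) = v*(v - h) + v = v + v*(v - h))
q = 79
G = -1147 (G = 79 - 1*1226 = 79 - 1226 = -1147)
(-1855 + m(50, 37))*(1313 + 1417) + G = (-1855 + 50*(1 + 50 - 1*37))*(1313 + 1417) - 1147 = (-1855 + 50*(1 + 50 - 37))*2730 - 1147 = (-1855 + 50*14)*2730 - 1147 = (-1855 + 700)*2730 - 1147 = -1155*2730 - 1147 = -3153150 - 1147 = -3154297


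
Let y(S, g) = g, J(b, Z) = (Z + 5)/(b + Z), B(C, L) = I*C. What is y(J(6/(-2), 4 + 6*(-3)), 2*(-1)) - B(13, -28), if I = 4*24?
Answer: -1250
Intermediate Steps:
I = 96
B(C, L) = 96*C
J(b, Z) = (5 + Z)/(Z + b)
y(J(6/(-2), 4 + 6*(-3)), 2*(-1)) - B(13, -28) = 2*(-1) - 96*13 = -2 - 1*1248 = -2 - 1248 = -1250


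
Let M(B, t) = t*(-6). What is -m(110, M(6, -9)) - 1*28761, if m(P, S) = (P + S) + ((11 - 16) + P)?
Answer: -29030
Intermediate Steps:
M(B, t) = -6*t
m(P, S) = -5 + S + 2*P (m(P, S) = (P + S) + (-5 + P) = -5 + S + 2*P)
-m(110, M(6, -9)) - 1*28761 = -(-5 - 6*(-9) + 2*110) - 1*28761 = -(-5 + 54 + 220) - 28761 = -1*269 - 28761 = -269 - 28761 = -29030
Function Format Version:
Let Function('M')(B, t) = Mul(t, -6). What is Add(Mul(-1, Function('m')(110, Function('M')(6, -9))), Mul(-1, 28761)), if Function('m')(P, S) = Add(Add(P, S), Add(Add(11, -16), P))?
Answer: -29030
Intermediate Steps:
Function('M')(B, t) = Mul(-6, t)
Function('m')(P, S) = Add(-5, S, Mul(2, P)) (Function('m')(P, S) = Add(Add(P, S), Add(-5, P)) = Add(-5, S, Mul(2, P)))
Add(Mul(-1, Function('m')(110, Function('M')(6, -9))), Mul(-1, 28761)) = Add(Mul(-1, Add(-5, Mul(-6, -9), Mul(2, 110))), Mul(-1, 28761)) = Add(Mul(-1, Add(-5, 54, 220)), -28761) = Add(Mul(-1, 269), -28761) = Add(-269, -28761) = -29030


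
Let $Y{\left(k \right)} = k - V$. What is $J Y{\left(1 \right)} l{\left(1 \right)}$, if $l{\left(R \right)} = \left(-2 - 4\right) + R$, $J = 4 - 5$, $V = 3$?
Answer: $-10$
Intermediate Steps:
$Y{\left(k \right)} = -3 + k$ ($Y{\left(k \right)} = k - 3 = -3 + k$)
$J = -1$
$l{\left(R \right)} = -6 + R$
$J Y{\left(1 \right)} l{\left(1 \right)} = - (-3 + 1) \left(-6 + 1\right) = \left(-1\right) \left(-2\right) \left(-5\right) = 2 \left(-5\right) = -10$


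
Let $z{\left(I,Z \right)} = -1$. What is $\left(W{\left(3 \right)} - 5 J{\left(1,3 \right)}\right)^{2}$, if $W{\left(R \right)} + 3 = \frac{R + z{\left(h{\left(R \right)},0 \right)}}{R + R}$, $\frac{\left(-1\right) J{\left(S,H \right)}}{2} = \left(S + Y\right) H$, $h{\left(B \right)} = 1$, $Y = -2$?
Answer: $\frac{9604}{9} \approx 1067.1$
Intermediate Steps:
$J{\left(S,H \right)} = - 2 H \left(-2 + S\right)$ ($J{\left(S,H \right)} = - 2 \left(S - 2\right) H = - 2 \left(-2 + S\right) H = - 2 H \left(-2 + S\right)$)
$W{\left(R \right)} = -3 + \frac{-1 + R}{2 R}$ ($W{\left(R \right)} = -3 + \frac{R - 1}{R + R} = -3 + \frac{-1 + R}{2 R}$)
$\left(W{\left(3 \right)} - 5 J{\left(1,3 \right)}\right)^{2} = \left(\frac{-1 - 15}{2 \cdot 3} - 5 \cdot 2 \cdot 3 \left(2 - 1\right)\right)^{2} = \left(\frac{1}{2} \cdot \frac{1}{3} \left(-1 - 15\right) - 5 \cdot 2 \cdot 3 \left(2 - 1\right)\right)^{2} = \left(\frac{1}{2} \cdot \frac{1}{3} \left(-16\right) - 5 \cdot 2 \cdot 3 \cdot 1\right)^{2} = \left(- \frac{8}{3} - 30\right)^{2} = \left(- \frac{98}{3}\right)^{2} = \frac{9604}{9}$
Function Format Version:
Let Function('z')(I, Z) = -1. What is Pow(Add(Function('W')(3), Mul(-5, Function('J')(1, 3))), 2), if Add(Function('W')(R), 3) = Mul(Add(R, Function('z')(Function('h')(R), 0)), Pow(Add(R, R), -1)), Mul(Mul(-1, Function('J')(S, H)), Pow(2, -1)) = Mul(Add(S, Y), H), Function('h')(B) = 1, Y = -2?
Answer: Rational(9604, 9) ≈ 1067.1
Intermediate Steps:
Function('J')(S, H) = Mul(-2, H, Add(-2, S)) (Function('J')(S, H) = Mul(-2, Mul(Add(S, -2), H)) = Mul(-2, Mul(Add(-2, S), H)) = Mul(-2, Mul(H, Add(-2, S))) = Mul(-2, H, Add(-2, S)))
Function('W')(R) = Add(-3, Mul(Rational(1, 2), Pow(R, -1), Add(-1, R))) (Function('W')(R) = Add(-3, Mul(Add(R, -1), Pow(Add(R, R), -1))) = Add(-3, Mul(Add(-1, R), Pow(Mul(2, R), -1))) = Add(-3, Mul(Add(-1, R), Mul(Rational(1, 2), Pow(R, -1)))) = Add(-3, Mul(Rational(1, 2), Pow(R, -1), Add(-1, R))))
Pow(Add(Function('W')(3), Mul(-5, Function('J')(1, 3))), 2) = Pow(Add(Mul(Rational(1, 2), Pow(3, -1), Add(-1, Mul(-5, 3))), Mul(-5, Mul(2, 3, Add(2, Mul(-1, 1))))), 2) = Pow(Add(Mul(Rational(1, 2), Rational(1, 3), Add(-1, -15)), Mul(-5, Mul(2, 3, Add(2, -1)))), 2) = Pow(Add(Mul(Rational(1, 2), Rational(1, 3), -16), Mul(-5, Mul(2, 3, 1))), 2) = Pow(Add(Rational(-8, 3), Mul(-5, 6)), 2) = Pow(Add(Rational(-8, 3), -30), 2) = Pow(Rational(-98, 3), 2) = Rational(9604, 9)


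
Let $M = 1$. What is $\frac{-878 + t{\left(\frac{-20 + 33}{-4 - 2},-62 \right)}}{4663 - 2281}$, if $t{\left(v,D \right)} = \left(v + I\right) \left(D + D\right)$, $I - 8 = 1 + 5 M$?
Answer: $- \frac{3518}{3573} \approx -0.98461$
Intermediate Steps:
$I = 14$ ($I = 8 + \left(1 + 5 \cdot 1\right) = 8 + \left(1 + 5\right) = 8 + 6 = 14$)
$t{\left(v,D \right)} = 2 D \left(14 + v\right)$ ($t{\left(v,D \right)} = \left(v + 14\right) \left(D + D\right) = \left(14 + v\right) 2 D = 2 D \left(14 + v\right)$)
$\frac{-878 + t{\left(\frac{-20 + 33}{-4 - 2},-62 \right)}}{4663 - 2281} = \frac{-878 + 2 \left(-62\right) \left(14 + \frac{-20 + 33}{-4 - 2}\right)}{4663 - 2281} = \frac{-878 + 2 \left(-62\right) \left(14 + \frac{13}{-6}\right)}{2382} = \left(-878 + 2 \left(-62\right) \left(14 + 13 \left(- \frac{1}{6}\right)\right)\right) \frac{1}{2382} = \left(-878 + 2 \left(-62\right) \left(14 - \frac{13}{6}\right)\right) \frac{1}{2382} = \left(-878 + 2 \left(-62\right) \frac{71}{6}\right) \frac{1}{2382} = \left(-878 - \frac{4402}{3}\right) \frac{1}{2382} = \left(- \frac{7036}{3}\right) \frac{1}{2382} = - \frac{3518}{3573}$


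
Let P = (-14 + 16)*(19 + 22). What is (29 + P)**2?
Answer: 12321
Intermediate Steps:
P = 82 (P = 2*41 = 82)
(29 + P)**2 = (29 + 82)**2 = 111**2 = 12321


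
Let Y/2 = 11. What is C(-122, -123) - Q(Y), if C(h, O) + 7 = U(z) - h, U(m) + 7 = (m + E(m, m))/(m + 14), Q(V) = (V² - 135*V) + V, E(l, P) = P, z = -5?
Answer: 23138/9 ≈ 2570.9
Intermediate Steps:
Y = 22 (Y = 2*11 = 22)
Q(V) = V² - 134*V
U(m) = -7 + 2*m/(14 + m) (U(m) = -7 + (m + m)/(m + 14) = -7 + (2*m)/(14 + m) = -7 + 2*m/(14 + m))
C(h, O) = -136/9 - h (C(h, O) = -7 + ((-98 - 5*(-5))/(14 - 5) - h) = -7 + ((-98 + 25)/9 - h) = -7 + ((⅑)*(-73) - h) = -7 + (-73/9 - h) = -136/9 - h)
C(-122, -123) - Q(Y) = (-136/9 - 1*(-122)) - 22*(-134 + 22) = (-136/9 + 122) - 22*(-112) = 962/9 - 1*(-2464) = 962/9 + 2464 = 23138/9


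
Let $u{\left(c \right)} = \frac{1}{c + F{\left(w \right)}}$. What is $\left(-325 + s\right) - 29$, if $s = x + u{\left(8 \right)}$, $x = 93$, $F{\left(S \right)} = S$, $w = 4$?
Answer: $- \frac{3131}{12} \approx -260.92$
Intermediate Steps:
$u{\left(c \right)} = \frac{1}{4 + c}$ ($u{\left(c \right)} = \frac{1}{c + 4} = \frac{1}{4 + c}$)
$s = \frac{1117}{12}$ ($s = 93 + \frac{1}{4 + 8} = 93 + \frac{1}{12} = \frac{1117}{12} \approx 93.083$)
$\left(-325 + s\right) - 29 = \left(-325 + \frac{1117}{12}\right) - 29 = - \frac{2783}{12} - 29 = - \frac{3131}{12}$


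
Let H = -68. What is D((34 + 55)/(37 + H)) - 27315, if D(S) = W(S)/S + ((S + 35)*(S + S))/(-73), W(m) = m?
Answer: -1915981754/70153 ≈ -27311.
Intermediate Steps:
D(S) = 1 - 2*S*(35 + S)/73 (D(S) = S/S + ((S + 35)*(S + S))/(-73) = 1 + ((35 + S)*(2*S))*(-1/73) = 1 + (2*S*(35 + S))*(-1/73) = 1 - 2*S*(35 + S)/73)
D((34 + 55)/(37 + H)) - 27315 = (1 - 2*(34 + 55)/(37 - 68)*(35 + (34 + 55)/(37 - 68))/73) - 27315 = (1 - 2*89/(-31)*(35 + 89/(-31))/73) - 27315 = (1 - 2*89*(-1/31)*(35 + 89*(-1/31))/73) - 27315 = (1 - 2/73*(-89/31)*(35 - 89/31)) - 27315 = (1 - 2/73*(-89/31)*996/31) - 27315 = (1 + 177288/70153) - 27315 = 247441/70153 - 27315 = -1915981754/70153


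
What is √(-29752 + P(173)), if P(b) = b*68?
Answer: 2*I*√4497 ≈ 134.12*I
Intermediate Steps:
P(b) = 68*b
√(-29752 + P(173)) = √(-29752 + 68*173) = √(-29752 + 11764) = √(-17988) = 2*I*√4497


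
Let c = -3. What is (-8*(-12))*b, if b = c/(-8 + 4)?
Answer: 72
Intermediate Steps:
b = ¾ (b = -3/(-8 + 4) = -3/(-4) = -¼*(-3) = ¾ ≈ 0.75000)
(-8*(-12))*b = -8*(-12)*(¾) = 96*(¾) = 72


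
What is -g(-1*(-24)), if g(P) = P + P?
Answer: -48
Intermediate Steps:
g(P) = 2*P
-g(-1*(-24)) = -2*(-1*(-24)) = -2*24 = -1*48 = -48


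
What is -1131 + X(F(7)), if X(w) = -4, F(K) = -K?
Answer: -1135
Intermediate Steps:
-1131 + X(F(7)) = -1131 - 4 = -1135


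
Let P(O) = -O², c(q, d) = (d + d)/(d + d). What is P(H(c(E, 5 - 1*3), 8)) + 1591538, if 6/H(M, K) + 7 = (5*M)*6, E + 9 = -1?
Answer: 841923566/529 ≈ 1.5915e+6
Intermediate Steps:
E = -10 (E = -9 - 1 = -10)
c(q, d) = 1 (c(q, d) = (2*d)/((2*d)) = (2*d)*(1/(2*d)) = 1)
H(M, K) = 6/(-7 + 30*M) (H(M, K) = 6/(-7 + (5*M)*6) = 6/(-7 + 30*M))
P(H(c(E, 5 - 1*3), 8)) + 1591538 = -(6/(-7 + 30*1))² + 1591538 = -(6/(-7 + 30))² + 1591538 = -(6/23)² + 1591538 = -1*36/529 + 1591538 = -36/529 + 1591538 = 841923566/529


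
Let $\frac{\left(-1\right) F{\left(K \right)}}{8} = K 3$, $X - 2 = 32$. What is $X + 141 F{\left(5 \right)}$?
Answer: $-16886$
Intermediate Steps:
$X = 34$ ($X = 2 + 32 = 34$)
$F{\left(K \right)} = - 24 K$ ($F{\left(K \right)} = - 8 K 3 = - 8 \cdot 3 K = - 24 K$)
$X + 141 F{\left(5 \right)} = 34 + 141 \left(\left(-24\right) 5\right) = 34 + 141 \left(-120\right) = 34 - 16920 = -16886$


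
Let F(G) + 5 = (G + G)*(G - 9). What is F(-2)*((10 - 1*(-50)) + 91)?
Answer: 5889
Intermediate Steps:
F(G) = -5 + 2*G*(-9 + G) (F(G) = -5 + (G + G)*(G - 9) = -5 + (2*G)*(-9 + G) = -5 + 2*G*(-9 + G))
F(-2)*((10 - 1*(-50)) + 91) = (-5 - 18*(-2) + 2*(-2)**2)*((10 - 1*(-50)) + 91) = (-5 + 36 + 2*4)*((10 + 50) + 91) = (-5 + 36 + 8)*(60 + 91) = 39*151 = 5889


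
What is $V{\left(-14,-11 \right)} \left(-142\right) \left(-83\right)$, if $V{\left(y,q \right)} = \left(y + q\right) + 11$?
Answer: $-165004$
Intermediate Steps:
$V{\left(y,q \right)} = 11 + q + y$ ($V{\left(y,q \right)} = \left(q + y\right) + 11 = 11 + q + y$)
$V{\left(-14,-11 \right)} \left(-142\right) \left(-83\right) = \left(11 - 11 - 14\right) \left(-142\right) \left(-83\right) = \left(-14\right) \left(-142\right) \left(-83\right) = 1988 \left(-83\right) = -165004$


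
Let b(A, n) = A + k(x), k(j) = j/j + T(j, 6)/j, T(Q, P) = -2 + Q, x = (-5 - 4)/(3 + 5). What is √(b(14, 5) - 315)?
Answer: 5*I*√107/3 ≈ 17.24*I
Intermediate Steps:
x = -9/8 ≈ -1.1250
k(j) = 1 + (-2 + j)/j (k(j) = j/j + (-2 + j)/j = 1 + (-2 + j)/j)
b(A, n) = 34/9 + A (b(A, n) = A + (2 - 2/(-9/8)) = A + (2 - 2*(-8/9)) = A + (2 + 16/9) = A + 34/9 = 34/9 + A)
√(b(14, 5) - 315) = √((34/9 + 14) - 315) = √(160/9 - 315) = √(-2675/9) = 5*I*√107/3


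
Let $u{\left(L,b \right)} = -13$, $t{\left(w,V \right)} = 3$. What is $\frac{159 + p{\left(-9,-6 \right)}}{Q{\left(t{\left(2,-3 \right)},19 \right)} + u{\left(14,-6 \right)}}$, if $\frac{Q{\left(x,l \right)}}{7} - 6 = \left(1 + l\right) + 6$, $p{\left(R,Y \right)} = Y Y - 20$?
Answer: $\frac{175}{211} \approx 0.82938$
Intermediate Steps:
$p{\left(R,Y \right)} = -20 + Y^{2}$ ($p{\left(R,Y \right)} = Y^{2} - 20 = -20 + Y^{2}$)
$Q{\left(x,l \right)} = 91 + 7 l$ ($Q{\left(x,l \right)} = 42 + 7 \left(\left(1 + l\right) + 6\right) = 42 + 7 \left(7 + l\right) = 42 + \left(49 + 7 l\right) = 91 + 7 l$)
$\frac{159 + p{\left(-9,-6 \right)}}{Q{\left(t{\left(2,-3 \right)},19 \right)} + u{\left(14,-6 \right)}} = \frac{159 - \left(20 - \left(-6\right)^{2}\right)}{\left(91 + 7 \cdot 19\right) - 13} = \frac{159 + \left(-20 + 36\right)}{\left(91 + 133\right) - 13} = \frac{159 + 16}{224 - 13} = \frac{1}{211} \cdot 175 = \frac{175}{211}$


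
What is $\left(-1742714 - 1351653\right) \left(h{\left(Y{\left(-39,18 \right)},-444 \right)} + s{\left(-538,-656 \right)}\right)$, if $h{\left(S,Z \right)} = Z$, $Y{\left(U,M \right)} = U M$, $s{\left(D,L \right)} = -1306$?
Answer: $5415142250$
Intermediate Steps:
$Y{\left(U,M \right)} = M U$
$\left(-1742714 - 1351653\right) \left(h{\left(Y{\left(-39,18 \right)},-444 \right)} + s{\left(-538,-656 \right)}\right) = \left(-1742714 - 1351653\right) \left(-444 - 1306\right) = \left(-3094367\right) \left(-1750\right) = 5415142250$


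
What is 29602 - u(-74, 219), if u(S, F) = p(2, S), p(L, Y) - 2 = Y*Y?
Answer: 24124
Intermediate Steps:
p(L, Y) = 2 + Y² (p(L, Y) = 2 + Y*Y = 2 + Y²)
u(S, F) = 2 + S²
29602 - u(-74, 219) = 29602 - (2 + (-74)²) = 29602 - (2 + 5476) = 29602 - 1*5478 = 29602 - 5478 = 24124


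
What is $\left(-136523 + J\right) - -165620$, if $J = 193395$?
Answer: $222492$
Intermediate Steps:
$\left(-136523 + J\right) - -165620 = \left(-136523 + 193395\right) - -165620 = 56872 + 165620 = 222492$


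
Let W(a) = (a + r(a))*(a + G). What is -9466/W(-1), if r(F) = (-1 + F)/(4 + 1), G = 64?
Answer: 47330/441 ≈ 107.32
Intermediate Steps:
r(F) = -1/5 + F/5 (r(F) = (-1 + F)/5 = (-1 + F)*(1/5) = -1/5 + F/5)
W(a) = (64 + a)*(-1/5 + 6*a/5) (W(a) = (a + (-1/5 + a/5))*(a + 64) = (-1/5 + 6*a/5)*(64 + a) = (64 + a)*(-1/5 + 6*a/5))
-9466/W(-1) = -9466/(-64/5 + (6/5)*(-1)**2 + (383/5)*(-1)) = -9466/(-64/5 + (6/5)*1 - 383/5) = -9466/(-64/5 + 6/5 - 383/5) = -9466/(-441/5) = -9466*(-5/441) = 47330/441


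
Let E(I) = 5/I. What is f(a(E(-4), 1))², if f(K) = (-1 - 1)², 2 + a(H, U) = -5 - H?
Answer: 16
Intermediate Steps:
a(H, U) = -7 - H (a(H, U) = -2 + (-5 - H) = -7 - H)
f(K) = 4 (f(K) = (-2)² = 4)
f(a(E(-4), 1))² = 4² = 16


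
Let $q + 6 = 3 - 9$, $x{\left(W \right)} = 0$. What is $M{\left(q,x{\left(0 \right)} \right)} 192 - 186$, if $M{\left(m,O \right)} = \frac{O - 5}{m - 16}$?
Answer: $- \frac{1062}{7} \approx -151.71$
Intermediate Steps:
$q = -12$ ($q = -6 + \left(3 - 9\right) = -6 - 6 = -12$)
$M{\left(m,O \right)} = \frac{-5 + O}{-16 + m}$
$M{\left(q,x{\left(0 \right)} \right)} 192 - 186 = \frac{-5 + 0}{-16 - 12} \cdot 192 - 186 = \frac{1}{-28} \left(-5\right) 192 - 186 = \left(- \frac{1}{28}\right) \left(-5\right) 192 - 186 = \frac{5}{28} \cdot 192 - 186 = \frac{240}{7} - 186 = - \frac{1062}{7}$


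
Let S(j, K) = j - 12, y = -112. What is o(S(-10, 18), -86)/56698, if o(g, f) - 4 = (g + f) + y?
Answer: -108/28349 ≈ -0.0038097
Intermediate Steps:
S(j, K) = -12 + j
o(g, f) = -108 + f + g (o(g, f) = 4 + ((g + f) - 112) = 4 + ((f + g) - 112) = 4 + (-112 + f + g) = -108 + f + g)
o(S(-10, 18), -86)/56698 = (-108 - 86 + (-12 - 10))/56698 = (-108 - 86 - 22)*(1/56698) = -216*1/56698 = -108/28349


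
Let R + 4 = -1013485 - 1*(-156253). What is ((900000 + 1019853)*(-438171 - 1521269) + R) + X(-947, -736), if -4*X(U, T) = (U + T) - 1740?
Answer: -15047350474801/4 ≈ -3.7618e+12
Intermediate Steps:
X(U, T) = 435 - T/4 - U/4 (X(U, T) = -((U + T) - 1740)/4 = -((T + U) - 1740)/4 = -(-1740 + T + U)/4 = 435 - T/4 - U/4)
R = -857236 (R = -4 + (-1013485 - 1*(-156253)) = -4 + (-1013485 + 156253) = -4 - 857232 = -857236)
((900000 + 1019853)*(-438171 - 1521269) + R) + X(-947, -736) = ((900000 + 1019853)*(-438171 - 1521269) - 857236) + (435 - ¼*(-736) - ¼*(-947)) = (1919853*(-1959440) - 857236) + (435 + 184 + 947/4) = (-3761836762320 - 857236) + 3423/4 = -3761837619556 + 3423/4 = -15047350474801/4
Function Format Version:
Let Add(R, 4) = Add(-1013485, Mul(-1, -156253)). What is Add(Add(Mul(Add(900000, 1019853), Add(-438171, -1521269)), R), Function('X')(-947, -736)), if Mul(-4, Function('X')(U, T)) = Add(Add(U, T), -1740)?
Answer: Rational(-15047350474801, 4) ≈ -3.7618e+12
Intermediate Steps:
Function('X')(U, T) = Add(435, Mul(Rational(-1, 4), T), Mul(Rational(-1, 4), U)) (Function('X')(U, T) = Mul(Rational(-1, 4), Add(Add(U, T), -1740)) = Mul(Rational(-1, 4), Add(Add(T, U), -1740)) = Mul(Rational(-1, 4), Add(-1740, T, U)) = Add(435, Mul(Rational(-1, 4), T), Mul(Rational(-1, 4), U)))
R = -857236 (R = Add(-4, Add(-1013485, Mul(-1, -156253))) = Add(-4, Add(-1013485, 156253)) = Add(-4, -857232) = -857236)
Add(Add(Mul(Add(900000, 1019853), Add(-438171, -1521269)), R), Function('X')(-947, -736)) = Add(Add(Mul(Add(900000, 1019853), Add(-438171, -1521269)), -857236), Add(435, Mul(Rational(-1, 4), -736), Mul(Rational(-1, 4), -947))) = Add(Add(Mul(1919853, -1959440), -857236), Add(435, 184, Rational(947, 4))) = Add(Add(-3761836762320, -857236), Rational(3423, 4)) = Add(-3761837619556, Rational(3423, 4)) = Rational(-15047350474801, 4)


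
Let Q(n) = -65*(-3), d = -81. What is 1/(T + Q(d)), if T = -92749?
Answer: -1/92554 ≈ -1.0805e-5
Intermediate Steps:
Q(n) = 195
1/(T + Q(d)) = 1/(-92749 + 195) = 1/(-92554) = -1/92554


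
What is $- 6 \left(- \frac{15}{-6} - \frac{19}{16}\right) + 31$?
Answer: $\frac{185}{8} \approx 23.125$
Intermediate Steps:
$- 6 \left(- \frac{15}{-6} - \frac{19}{16}\right) + 31 = - 6 \left(\left(-15\right) \left(- \frac{1}{6}\right) - \frac{19}{16}\right) + 31 = - 6 \left(\frac{5}{2} - \frac{19}{16}\right) + 31 = \left(-6\right) \frac{21}{16} + 31 = - \frac{63}{8} + 31 = \frac{185}{8}$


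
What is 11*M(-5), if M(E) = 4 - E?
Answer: 99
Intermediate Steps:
11*M(-5) = 11*(4 - 1*(-5)) = 11*(4 + 5) = 11*9 = 99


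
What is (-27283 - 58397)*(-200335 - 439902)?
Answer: 54855506160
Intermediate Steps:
(-27283 - 58397)*(-200335 - 439902) = -85680*(-640237) = 54855506160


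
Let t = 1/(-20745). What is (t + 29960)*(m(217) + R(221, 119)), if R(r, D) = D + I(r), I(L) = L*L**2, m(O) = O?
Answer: 6708811467485203/20745 ≈ 3.2339e+11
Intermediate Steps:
I(L) = L**3
t = -1/20745 ≈ -4.8204e-5
R(r, D) = D + r**3
(t + 29960)*(m(217) + R(221, 119)) = (-1/20745 + 29960)*(217 + (119 + 221**3)) = 621520199*(217 + (119 + 10793861))/20745 = 621520199*(217 + 10793980)/20745 = (621520199/20745)*10794197 = 6708811467485203/20745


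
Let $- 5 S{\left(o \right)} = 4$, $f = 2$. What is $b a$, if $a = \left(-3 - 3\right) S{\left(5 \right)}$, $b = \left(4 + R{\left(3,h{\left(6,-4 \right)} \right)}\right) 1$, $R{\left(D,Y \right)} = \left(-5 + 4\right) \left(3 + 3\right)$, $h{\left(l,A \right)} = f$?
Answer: $- \frac{48}{5} \approx -9.6$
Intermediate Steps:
$h{\left(l,A \right)} = 2$
$S{\left(o \right)} = - \frac{4}{5}$ ($S{\left(o \right)} = \left(- \frac{1}{5}\right) 4 = - \frac{4}{5}$)
$R{\left(D,Y \right)} = -6$ ($R{\left(D,Y \right)} = \left(-1\right) 6 = -6$)
$b = -2$ ($b = \left(4 - 6\right) 1 = \left(-2\right) 1 = -2$)
$a = \frac{24}{5}$ ($a = \left(-3 - 3\right) \left(- \frac{4}{5}\right) = \left(-6\right) \left(- \frac{4}{5}\right) = \frac{24}{5} \approx 4.8$)
$b a = \left(-2\right) \frac{24}{5} = - \frac{48}{5}$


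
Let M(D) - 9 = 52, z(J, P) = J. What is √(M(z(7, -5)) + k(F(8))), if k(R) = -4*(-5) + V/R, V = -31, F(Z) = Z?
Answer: √1234/4 ≈ 8.7821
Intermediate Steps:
M(D) = 61 (M(D) = 9 + 52 = 61)
k(R) = 20 - 31/R (k(R) = -4*(-5) - 31/R = 20 - 31/R)
√(M(z(7, -5)) + k(F(8))) = √(61 + (20 - 31/8)) = √(61 + 129/8) = √(617/8) = √1234/4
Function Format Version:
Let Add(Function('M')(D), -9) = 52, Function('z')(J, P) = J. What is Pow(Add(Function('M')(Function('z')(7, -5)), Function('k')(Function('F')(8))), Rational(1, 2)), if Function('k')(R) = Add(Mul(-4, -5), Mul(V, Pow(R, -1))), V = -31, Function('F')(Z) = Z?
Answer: Mul(Rational(1, 4), Pow(1234, Rational(1, 2))) ≈ 8.7821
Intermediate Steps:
Function('M')(D) = 61 (Function('M')(D) = Add(9, 52) = 61)
Function('k')(R) = Add(20, Mul(-31, Pow(R, -1))) (Function('k')(R) = Add(Mul(-4, -5), Mul(-31, Pow(R, -1))) = Add(20, Mul(-31, Pow(R, -1))))
Pow(Add(Function('M')(Function('z')(7, -5)), Function('k')(Function('F')(8))), Rational(1, 2)) = Pow(Add(61, Add(20, Mul(-31, Pow(8, -1)))), Rational(1, 2)) = Pow(Add(61, Add(20, Mul(-31, Rational(1, 8)))), Rational(1, 2)) = Pow(Add(61, Add(20, Rational(-31, 8))), Rational(1, 2)) = Pow(Add(61, Rational(129, 8)), Rational(1, 2)) = Pow(Rational(617, 8), Rational(1, 2)) = Mul(Rational(1, 4), Pow(1234, Rational(1, 2)))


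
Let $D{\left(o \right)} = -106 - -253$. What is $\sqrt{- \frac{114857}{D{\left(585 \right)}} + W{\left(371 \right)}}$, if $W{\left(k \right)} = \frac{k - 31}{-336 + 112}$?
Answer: $\frac{i \sqrt{5523846}}{84} \approx 27.98 i$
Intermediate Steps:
$D{\left(o \right)} = 147$ ($D{\left(o \right)} = -106 + 253 = 147$)
$W{\left(k \right)} = \frac{31}{224} - \frac{k}{224}$ ($W{\left(k \right)} = \frac{-31 + k}{-224} = \left(-31 + k\right) \left(- \frac{1}{224}\right) = \frac{31}{224} - \frac{k}{224}$)
$\sqrt{- \frac{114857}{D{\left(585 \right)}} + W{\left(371 \right)}} = \sqrt{- \frac{114857}{147} + \left(\frac{31}{224} - \frac{53}{32}\right)} = \sqrt{\left(-114857\right) \frac{1}{147} + \left(\frac{31}{224} - \frac{53}{32}\right)} = \sqrt{- \frac{114857}{147} - \frac{85}{56}} = \sqrt{- \frac{920641}{1176}} = \frac{i \sqrt{5523846}}{84}$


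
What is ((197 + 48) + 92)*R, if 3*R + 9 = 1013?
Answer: 338348/3 ≈ 1.1278e+5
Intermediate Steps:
R = 1004/3 (R = -3 + (⅓)*1013 = -3 + 1013/3 = 1004/3 ≈ 334.67)
((197 + 48) + 92)*R = ((197 + 48) + 92)*(1004/3) = (245 + 92)*(1004/3) = 337*(1004/3) = 338348/3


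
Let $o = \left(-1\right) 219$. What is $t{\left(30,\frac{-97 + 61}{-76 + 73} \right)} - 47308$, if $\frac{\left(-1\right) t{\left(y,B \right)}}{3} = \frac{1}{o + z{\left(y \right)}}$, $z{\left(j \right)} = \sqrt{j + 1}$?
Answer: $- \frac{2267471783}{47930} + \frac{3 \sqrt{31}}{47930} \approx -47308.0$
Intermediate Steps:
$o = -219$
$z{\left(j \right)} = \sqrt{1 + j}$
$t{\left(y,B \right)} = - \frac{3}{-219 + \sqrt{1 + y}}$
$t{\left(30,\frac{-97 + 61}{-76 + 73} \right)} - 47308 = - \frac{3}{-219 + \sqrt{1 + 30}} - 47308 = - \frac{3}{-219 + \sqrt{31}} - 47308 = -47308 - \frac{3}{-219 + \sqrt{31}}$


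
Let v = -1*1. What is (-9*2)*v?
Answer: 18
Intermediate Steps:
v = -1
(-9*2)*v = -9*2*(-1) = -18*(-1) = 18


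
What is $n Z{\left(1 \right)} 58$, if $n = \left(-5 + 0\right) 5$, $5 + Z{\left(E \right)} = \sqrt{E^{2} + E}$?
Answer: $7250 - 1450 \sqrt{2} \approx 5199.4$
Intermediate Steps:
$Z{\left(E \right)} = -5 + \sqrt{E + E^{2}}$ ($Z{\left(E \right)} = -5 + \sqrt{E^{2} + E} = -5 + \sqrt{E + E^{2}}$)
$n = -25$ ($n = \left(-5\right) 5 = -25$)
$n Z{\left(1 \right)} 58 = - 25 \left(-5 + \sqrt{1 \left(1 + 1\right)}\right) 58 = - 25 \left(-5 + \sqrt{1 \cdot 2}\right) 58 = - 25 \left(-5 + \sqrt{2}\right) 58 = \left(125 - 25 \sqrt{2}\right) 58 = 7250 - 1450 \sqrt{2}$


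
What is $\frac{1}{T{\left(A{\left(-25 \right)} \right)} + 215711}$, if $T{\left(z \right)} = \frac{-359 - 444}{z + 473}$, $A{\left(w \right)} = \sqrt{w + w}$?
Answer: $\frac{965424241}{208250989840521} - \frac{803 i \sqrt{2}}{2082509898405210} \approx 4.6359 \cdot 10^{-6} - 5.4531 \cdot 10^{-13} i$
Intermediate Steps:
$A{\left(w \right)} = \sqrt{2} \sqrt{w}$ ($A{\left(w \right)} = \sqrt{2 w} = \sqrt{2} \sqrt{w}$)
$T{\left(z \right)} = - \frac{803}{473 + z}$
$\frac{1}{T{\left(A{\left(-25 \right)} \right)} + 215711} = \frac{1}{- \frac{803}{473 + \sqrt{2} \sqrt{-25}} + 215711} = \frac{1}{- \frac{803}{473 + \sqrt{2} \cdot 5 i} + 215711} = \frac{1}{- \frac{803}{473 + 5 i \sqrt{2}} + 215711} = \frac{1}{215711 - \frac{803}{473 + 5 i \sqrt{2}}}$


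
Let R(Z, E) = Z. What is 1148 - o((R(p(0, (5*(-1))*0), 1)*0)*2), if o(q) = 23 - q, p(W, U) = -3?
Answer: 1125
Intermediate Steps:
1148 - o((R(p(0, (5*(-1))*0), 1)*0)*2) = 1148 - (23 - (-3*0)*2) = 1148 - (23 - 0*2) = 1148 - (23 - 1*0) = 1148 - (23 + 0) = 1148 - 1*23 = 1148 - 23 = 1125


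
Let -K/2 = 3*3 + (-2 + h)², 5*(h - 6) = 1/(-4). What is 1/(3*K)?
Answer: -200/29523 ≈ -0.0067744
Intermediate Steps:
h = 119/20 (h = 6 + (⅕)/(-4) = 6 + (⅕)*(-¼) = 6 - 1/20 = 119/20 ≈ 5.9500)
K = -9841/200 (K = -2*(3*3 + (-2 + 119/20)²) = -2*(9 + (79/20)²) = -2*(9 + 6241/400) = -2*9841/400 = -9841/200 ≈ -49.205)
1/(3*K) = 1/(3*(-9841/200)) = 1/(-29523/200) = -200/29523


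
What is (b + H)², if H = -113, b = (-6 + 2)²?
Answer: 9409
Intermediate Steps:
b = 16 (b = (-4)² = 16)
(b + H)² = (16 - 113)² = (-97)² = 9409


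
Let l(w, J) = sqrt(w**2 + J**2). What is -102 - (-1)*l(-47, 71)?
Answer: -102 + 5*sqrt(290) ≈ -16.853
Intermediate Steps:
l(w, J) = sqrt(J**2 + w**2)
-102 - (-1)*l(-47, 71) = -102 - (-1)*sqrt(71**2 + (-47)**2) = -102 - (-1)*sqrt(5041 + 2209) = -102 - (-1)*sqrt(7250) = -102 - (-1)*5*sqrt(290) = -102 - (-5)*sqrt(290) = -102 + 5*sqrt(290)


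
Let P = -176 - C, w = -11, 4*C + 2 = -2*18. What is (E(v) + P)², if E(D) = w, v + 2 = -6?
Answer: 126025/4 ≈ 31506.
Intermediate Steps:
C = -19/2 (C = -½ + (-2*18)/4 = -½ + (¼)*(-36) = -½ - 9 = -19/2 ≈ -9.5000)
v = -8 (v = -2 - 6 = -8)
E(D) = -11
P = -333/2 (P = -176 - 1*(-19/2) = -176 + 19/2 = -333/2 ≈ -166.50)
(E(v) + P)² = (-11 - 333/2)² = (-355/2)² = 126025/4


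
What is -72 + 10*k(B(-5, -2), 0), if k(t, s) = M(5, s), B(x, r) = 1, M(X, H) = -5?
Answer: -122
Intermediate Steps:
k(t, s) = -5
-72 + 10*k(B(-5, -2), 0) = -72 + 10*(-5) = -72 - 50 = -122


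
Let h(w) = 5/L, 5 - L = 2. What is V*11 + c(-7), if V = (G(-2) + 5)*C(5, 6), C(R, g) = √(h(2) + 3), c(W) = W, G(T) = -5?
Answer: -7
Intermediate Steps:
L = 3 (L = 5 - 1*2 = 5 - 2 = 3)
h(w) = 5/3
C(R, g) = √42/3 (C(R, g) = √(5/3 + 3) = √(14/3) = √42/3)
V = 0 (V = (-5 + 5)*(√42/3) = 0*(√42/3) = 0)
V*11 + c(-7) = 0*11 - 7 = 0 - 7 = -7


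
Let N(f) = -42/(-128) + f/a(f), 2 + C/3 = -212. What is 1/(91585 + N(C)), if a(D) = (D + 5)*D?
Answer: 40768/3733750593 ≈ 1.0919e-5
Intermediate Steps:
C = -642 (C = -6 + 3*(-212) = -6 - 636 = -642)
a(D) = D*(5 + D) (a(D) = (5 + D)*D = D*(5 + D))
N(f) = 21/64 + 1/(5 + f) (N(f) = -42/(-128) + f/((f*(5 + f))) = -42*(-1/128) + f*(1/(f*(5 + f))) = 21/64 + 1/(5 + f))
1/(91585 + N(C)) = 1/(91585 + (169 + 21*(-642))/(64*(5 - 642))) = 1/(91585 + (1/64)*(169 - 13482)/(-637)) = 1/(91585 + (1/64)*(-1/637)*(-13313)) = 1/(91585 + 13313/40768) = 1/(3733750593/40768) = 40768/3733750593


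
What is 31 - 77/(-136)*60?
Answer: 2209/34 ≈ 64.971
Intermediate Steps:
31 - 77/(-136)*60 = 31 - 77*(-1/136)*60 = 31 + (77/136)*60 = 31 + 1155/34 = 2209/34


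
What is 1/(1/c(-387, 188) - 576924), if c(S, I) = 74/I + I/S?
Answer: -3353/1934462550 ≈ -1.7333e-6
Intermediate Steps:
1/(1/c(-387, 188) - 576924) = 1/(1/(74/188 + 188/(-387)) - 576924) = 1/(1/(74*(1/188) + 188*(-1/387)) - 576924) = 1/(1/(37/94 - 188/387) - 576924) = 1/(1/(-3353/36378) - 576924) = 1/(-36378/3353 - 576924) = 1/(-1934462550/3353) = -3353/1934462550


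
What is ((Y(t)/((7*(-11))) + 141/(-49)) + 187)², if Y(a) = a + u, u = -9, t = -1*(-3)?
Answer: 9857312656/290521 ≈ 33930.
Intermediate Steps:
t = 3
Y(a) = -9 + a (Y(a) = a - 9 = -9 + a)
((Y(t)/((7*(-11))) + 141/(-49)) + 187)² = (((-9 + 3)/((7*(-11))) + 141/(-49)) + 187)² = ((-6/(-77) + 141*(-1/49)) + 187)² = ((-6*(-1/77) - 141/49) + 187)² = ((6/77 - 141/49) + 187)² = (-1509/539 + 187)² = (99284/539)² = 9857312656/290521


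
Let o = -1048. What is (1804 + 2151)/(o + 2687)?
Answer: 3955/1639 ≈ 2.4131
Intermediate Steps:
(1804 + 2151)/(o + 2687) = (1804 + 2151)/(-1048 + 2687) = 3955/1639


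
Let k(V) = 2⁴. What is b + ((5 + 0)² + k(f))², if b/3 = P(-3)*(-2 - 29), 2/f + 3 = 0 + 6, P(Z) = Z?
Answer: 1960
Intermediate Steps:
f = ⅔ (f = 2/(-3 + (0 + 6)) = 2/(-3 + 6) = 2/3 = 2*(⅓) = ⅔ ≈ 0.66667)
k(V) = 16
b = 279 (b = 3*(-3*(-2 - 29)) = 3*(-3*(-31)) = 3*93 = 279)
b + ((5 + 0)² + k(f))² = 279 + ((5 + 0)² + 16)² = 279 + (5² + 16)² = 279 + (25 + 16)² = 279 + 41² = 279 + 1681 = 1960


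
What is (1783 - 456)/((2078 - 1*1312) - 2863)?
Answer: -1327/2097 ≈ -0.63281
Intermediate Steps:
(1783 - 456)/((2078 - 1*1312) - 2863) = 1327/((2078 - 1312) - 2863) = 1327/(766 - 2863) = 1327/(-2097) = 1327*(-1/2097) = -1327/2097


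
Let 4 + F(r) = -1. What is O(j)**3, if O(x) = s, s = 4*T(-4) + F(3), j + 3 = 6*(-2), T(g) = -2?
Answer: -2197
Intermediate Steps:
F(r) = -5 (F(r) = -4 - 1 = -5)
j = -15 (j = -3 + 6*(-2) = -3 - 12 = -15)
s = -13 (s = 4*(-2) - 5 = -8 - 5 = -13)
O(x) = -13
O(j)**3 = (-13)**3 = -2197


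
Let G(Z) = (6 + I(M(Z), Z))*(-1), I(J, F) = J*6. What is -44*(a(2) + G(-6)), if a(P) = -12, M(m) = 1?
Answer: 1056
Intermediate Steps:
I(J, F) = 6*J
G(Z) = -12 (G(Z) = (6 + 6*1)*(-1) = (6 + 6)*(-1) = 12*(-1) = -12)
-44*(a(2) + G(-6)) = -44*(-12 - 12) = -44*(-24) = 1056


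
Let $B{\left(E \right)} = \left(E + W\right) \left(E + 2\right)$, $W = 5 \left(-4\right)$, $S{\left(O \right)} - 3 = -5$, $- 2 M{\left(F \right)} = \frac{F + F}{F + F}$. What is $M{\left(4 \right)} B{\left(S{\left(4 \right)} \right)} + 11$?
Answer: $11$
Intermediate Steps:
$M{\left(F \right)} = - \frac{1}{2}$ ($M{\left(F \right)} = - \frac{\left(F + F\right) \frac{1}{F + F}}{2} = - \frac{2 F \frac{1}{2 F}}{2} = \left(- \frac{1}{2}\right) 1 = - \frac{1}{2}$)
$S{\left(O \right)} = -2$ ($S{\left(O \right)} = 3 - 5 = -2$)
$W = -20$
$B{\left(E \right)} = \left(-20 + E\right) \left(2 + E\right)$ ($B{\left(E \right)} = \left(E - 20\right) \left(E + 2\right) = \left(-20 + E\right) \left(2 + E\right)$)
$M{\left(4 \right)} B{\left(S{\left(4 \right)} \right)} + 11 = - \frac{-40 + \left(-2\right)^{2} - -36}{2} + 11 = - \frac{-40 + 4 + 36}{2} + 11 = \left(- \frac{1}{2}\right) 0 + 11 = 0 + 11 = 11$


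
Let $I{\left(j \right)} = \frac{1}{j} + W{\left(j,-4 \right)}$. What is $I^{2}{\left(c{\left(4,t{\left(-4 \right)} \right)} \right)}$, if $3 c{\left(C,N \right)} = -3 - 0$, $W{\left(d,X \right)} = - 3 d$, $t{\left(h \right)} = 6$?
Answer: $4$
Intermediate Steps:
$c{\left(C,N \right)} = -1$ ($c{\left(C,N \right)} = \frac{-3 - 0}{3} = \frac{-3 + 0}{3} = \frac{1}{3} \left(-3\right) = -1$)
$I{\left(j \right)} = \frac{1}{j} - 3 j$
$I^{2}{\left(c{\left(4,t{\left(-4 \right)} \right)} \right)} = \left(\frac{1}{-1} - -3\right)^{2} = \left(-1 + 3\right)^{2} = 2^{2} = 4$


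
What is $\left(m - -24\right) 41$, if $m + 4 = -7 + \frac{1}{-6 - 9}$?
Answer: $\frac{7954}{15} \approx 530.27$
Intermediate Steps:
$m = - \frac{166}{15}$ ($m = -4 - \left(7 - \frac{1}{-6 - 9}\right) = -4 - \left(7 - \frac{1}{-15}\right) = -4 - \frac{106}{15} = - \frac{166}{15} \approx -11.067$)
$\left(m - -24\right) 41 = \left(- \frac{166}{15} - -24\right) 41 = \left(- \frac{166}{15} + 24\right) 41 = \frac{194}{15} \cdot 41 = \frac{7954}{15}$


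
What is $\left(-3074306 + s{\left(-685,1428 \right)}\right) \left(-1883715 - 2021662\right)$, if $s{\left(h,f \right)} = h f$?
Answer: $15826485617222$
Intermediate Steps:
$s{\left(h,f \right)} = f h$
$\left(-3074306 + s{\left(-685,1428 \right)}\right) \left(-1883715 - 2021662\right) = \left(-3074306 + 1428 \left(-685\right)\right) \left(-1883715 - 2021662\right) = \left(-3074306 - 978180\right) \left(-3905377\right) = \left(-4052486\right) \left(-3905377\right) = 15826485617222$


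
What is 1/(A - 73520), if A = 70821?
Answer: -1/2699 ≈ -0.00037051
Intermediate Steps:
1/(A - 73520) = 1/(70821 - 73520) = 1/(-2699) = -1/2699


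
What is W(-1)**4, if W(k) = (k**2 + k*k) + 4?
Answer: 1296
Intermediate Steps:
W(k) = 4 + 2*k**2 (W(k) = (k**2 + k**2) + 4 = 2*k**2 + 4 = 4 + 2*k**2)
W(-1)**4 = (4 + 2*(-1)**2)**4 = (4 + 2*1)**4 = (4 + 2)**4 = 6**4 = 1296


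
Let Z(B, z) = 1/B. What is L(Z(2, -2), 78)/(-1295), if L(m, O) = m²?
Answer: -1/5180 ≈ -0.00019305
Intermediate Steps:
L(Z(2, -2), 78)/(-1295) = (1/2)²/(-1295) = (½)²*(-1/1295) = (¼)*(-1/1295) = -1/5180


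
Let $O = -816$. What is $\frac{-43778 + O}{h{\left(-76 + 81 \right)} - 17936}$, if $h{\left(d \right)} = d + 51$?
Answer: $\frac{22297}{8940} \approx 2.4941$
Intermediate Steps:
$h{\left(d \right)} = 51 + d$
$\frac{-43778 + O}{h{\left(-76 + 81 \right)} - 17936} = \frac{-43778 - 816}{\left(51 + \left(-76 + 81\right)\right) - 17936} = - \frac{44594}{\left(51 + 5\right) - 17936} = - \frac{44594}{56 - 17936} = - \frac{44594}{-17880} = \left(-44594\right) \left(- \frac{1}{17880}\right) = \frac{22297}{8940}$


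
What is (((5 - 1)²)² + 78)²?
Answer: 111556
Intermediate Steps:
(((5 - 1)²)² + 78)² = ((4²)² + 78)² = (16² + 78)² = (256 + 78)² = 334² = 111556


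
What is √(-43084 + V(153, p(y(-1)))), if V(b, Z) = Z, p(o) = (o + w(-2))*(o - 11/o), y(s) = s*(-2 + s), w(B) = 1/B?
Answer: I*√387771/3 ≈ 207.57*I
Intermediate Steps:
p(o) = (-½ + o)*(o - 11/o) (p(o) = (o + 1/(-2))*(o - 11/o) = (o - ½)*(o - 11/o) = (-½ + o)*(o - 11/o))
√(-43084 + V(153, p(y(-1)))) = √(-43084 + (-11 + (-(-2 - 1))² - (-1)*(-2 - 1)/2 + 11/(2*((-(-2 - 1)))))) = √(-43084 + (-11 + (-1*(-3))² - (-1)*(-3)/2 + 11/(2*((-1*(-3)))))) = √(-43084 + (-11 + 3² - ½*3 + (11/2)/3)) = √(-43084 + (-11 + 9 - 3/2 + (11/2)*(⅓))) = √(-43084 + (-11 + 9 - 3/2 + 11/6)) = √(-43084 - 5/3) = √(-129257/3) = I*√387771/3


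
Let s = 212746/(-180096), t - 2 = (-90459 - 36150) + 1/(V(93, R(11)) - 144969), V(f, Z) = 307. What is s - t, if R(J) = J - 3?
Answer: 117802407690511/930465984 ≈ 1.2661e+5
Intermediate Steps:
R(J) = -3 + J
t = -18315221835/144662 (t = 2 + ((-90459 - 36150) + 1/(307 - 144969)) = 2 + (-126609 + 1/(-144662)) = 2 + (-126609 - 1/144662) = 2 - 18315511159/144662 = -18315221835/144662 ≈ -1.2661e+5)
s = -106373/90048 (s = 212746*(-1/180096) = -106373/90048 ≈ -1.1813)
s - t = -106373/90048 - 1*(-18315221835/144662) = -106373/90048 + 18315221835/144662 = 117802407690511/930465984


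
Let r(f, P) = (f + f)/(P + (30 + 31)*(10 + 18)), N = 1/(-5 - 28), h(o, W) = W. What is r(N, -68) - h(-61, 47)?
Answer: -1271821/27060 ≈ -47.000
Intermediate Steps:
N = -1/33 (N = 1/(-33) = -1/33 ≈ -0.030303)
r(f, P) = 2*f/(1708 + P) (r(f, P) = (2*f)/(P + 61*28) = (2*f)/(P + 1708) = (2*f)/(1708 + P) = 2*f/(1708 + P))
r(N, -68) - h(-61, 47) = 2*(-1/33)/(1708 - 68) - 1*47 = 2*(-1/33)/1640 - 47 = 2*(-1/33)*(1/1640) - 47 = -1/27060 - 47 = -1271821/27060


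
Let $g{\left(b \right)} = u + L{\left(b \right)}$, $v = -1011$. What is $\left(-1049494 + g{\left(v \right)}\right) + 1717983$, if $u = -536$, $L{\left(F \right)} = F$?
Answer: $666942$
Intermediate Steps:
$g{\left(b \right)} = -536 + b$
$\left(-1049494 + g{\left(v \right)}\right) + 1717983 = \left(-1049494 - 1547\right) + 1717983 = -1051041 + 1717983 = 666942$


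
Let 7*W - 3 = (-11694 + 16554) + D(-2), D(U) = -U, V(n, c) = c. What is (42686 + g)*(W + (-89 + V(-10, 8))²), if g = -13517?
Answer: 211650264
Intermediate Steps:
W = 695 (W = 3/7 + ((-11694 + 16554) - 1*(-2))/7 = 3/7 + (4860 + 2)/7 = 3/7 + (⅐)*4862 = 3/7 + 4862/7 = 695)
(42686 + g)*(W + (-89 + V(-10, 8))²) = (42686 - 13517)*(695 + (-89 + 8)²) = 29169*(695 + (-81)²) = 29169*(695 + 6561) = 29169*7256 = 211650264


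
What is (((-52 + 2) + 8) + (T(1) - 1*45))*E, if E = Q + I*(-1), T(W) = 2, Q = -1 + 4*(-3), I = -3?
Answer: 850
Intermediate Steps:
Q = -13 (Q = -1 - 12 = -13)
E = -10 (E = -13 - 3*(-1) = -13 + 3 = -10)
(((-52 + 2) + 8) + (T(1) - 1*45))*E = (((-52 + 2) + 8) + (2 - 1*45))*(-10) = ((-50 + 8) + (2 - 45))*(-10) = (-42 - 43)*(-10) = -85*(-10) = 850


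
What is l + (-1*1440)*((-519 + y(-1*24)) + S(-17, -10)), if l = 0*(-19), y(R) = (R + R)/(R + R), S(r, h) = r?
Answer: 770400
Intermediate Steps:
y(R) = 1 (y(R) = (2*R)/((2*R)) = (2*R)*(1/(2*R)) = 1)
l = 0
l + (-1*1440)*((-519 + y(-1*24)) + S(-17, -10)) = 0 + (-1*1440)*((-519 + 1) - 17) = 0 - 1440*(-518 - 17) = 0 - 1440*(-535) = 0 + 770400 = 770400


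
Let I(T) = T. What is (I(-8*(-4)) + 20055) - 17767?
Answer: 2320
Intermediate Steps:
(I(-8*(-4)) + 20055) - 17767 = (-8*(-4) + 20055) - 17767 = (32 + 20055) - 17767 = 20087 - 17767 = 2320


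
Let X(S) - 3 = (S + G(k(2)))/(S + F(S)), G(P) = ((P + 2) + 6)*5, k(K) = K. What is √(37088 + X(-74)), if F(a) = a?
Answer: √50777801/37 ≈ 192.59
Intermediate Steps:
G(P) = 40 + 5*P (G(P) = ((2 + P) + 6)*5 = (8 + P)*5 = 40 + 5*P)
X(S) = 3 + (50 + S)/(2*S) (X(S) = 3 + (S + (40 + 5*2))/(S + S) = 3 + (S + (40 + 10))/((2*S)) = 3 + (S + 50)*(1/(2*S)) = 3 + (50 + S)*(1/(2*S)) = 3 + (50 + S)/(2*S))
√(37088 + X(-74)) = √(37088 + (7/2 + 25/(-74))) = √(37088 + (7/2 + 25*(-1/74))) = √(37088 + (7/2 - 25/74)) = √(37088 + 117/37) = √(1372373/37) = √50777801/37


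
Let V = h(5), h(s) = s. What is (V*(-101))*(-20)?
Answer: 10100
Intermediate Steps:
V = 5
(V*(-101))*(-20) = (5*(-101))*(-20) = -505*(-20) = 10100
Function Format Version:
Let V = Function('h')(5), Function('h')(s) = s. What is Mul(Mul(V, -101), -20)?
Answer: 10100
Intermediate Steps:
V = 5
Mul(Mul(V, -101), -20) = Mul(Mul(5, -101), -20) = Mul(-505, -20) = 10100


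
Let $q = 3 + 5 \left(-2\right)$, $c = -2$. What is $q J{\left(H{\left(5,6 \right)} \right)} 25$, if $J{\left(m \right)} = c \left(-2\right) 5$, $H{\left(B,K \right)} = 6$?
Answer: $-3500$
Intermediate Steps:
$q = -7$ ($q = 3 - 10 = -7$)
$J{\left(m \right)} = 20$ ($J{\left(m \right)} = \left(-2\right) \left(-2\right) 5 = 4 \cdot 5 = 20$)
$q J{\left(H{\left(5,6 \right)} \right)} 25 = \left(-7\right) 20 \cdot 25 = \left(-140\right) 25 = -3500$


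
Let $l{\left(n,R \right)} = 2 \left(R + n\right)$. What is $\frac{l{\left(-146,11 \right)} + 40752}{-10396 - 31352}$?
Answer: $- \frac{6747}{6958} \approx -0.96968$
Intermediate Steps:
$l{\left(n,R \right)} = 2 R + 2 n$
$\frac{l{\left(-146,11 \right)} + 40752}{-10396 - 31352} = \frac{\left(2 \cdot 11 + 2 \left(-146\right)\right) + 40752}{-10396 - 31352} = \frac{\left(22 - 292\right) + 40752}{-41748} = \left(-270 + 40752\right) \left(- \frac{1}{41748}\right) = 40482 \left(- \frac{1}{41748}\right) = - \frac{6747}{6958}$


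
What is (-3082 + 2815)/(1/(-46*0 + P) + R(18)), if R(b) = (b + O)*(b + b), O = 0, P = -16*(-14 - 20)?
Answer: -145248/352513 ≈ -0.41204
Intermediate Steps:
P = 544 (P = -16*(-34) = 544)
R(b) = 2*b**2 (R(b) = (b + 0)*(b + b) = b*(2*b) = 2*b**2)
(-3082 + 2815)/(1/(-46*0 + P) + R(18)) = (-3082 + 2815)/(1/(-46*0 + 544) + 2*18**2) = -267/(1/(0 + 544) + 2*324) = -267/(1/544 + 648) = -267/352513/544 = -267*544/352513 = -145248/352513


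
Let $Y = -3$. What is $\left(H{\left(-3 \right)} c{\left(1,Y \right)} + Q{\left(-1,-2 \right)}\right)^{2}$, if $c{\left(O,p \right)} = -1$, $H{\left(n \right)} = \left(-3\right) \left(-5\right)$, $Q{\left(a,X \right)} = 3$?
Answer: $144$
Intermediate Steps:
$H{\left(n \right)} = 15$
$\left(H{\left(-3 \right)} c{\left(1,Y \right)} + Q{\left(-1,-2 \right)}\right)^{2} = \left(15 \left(-1\right) + 3\right)^{2} = \left(-15 + 3\right)^{2} = \left(-12\right)^{2} = 144$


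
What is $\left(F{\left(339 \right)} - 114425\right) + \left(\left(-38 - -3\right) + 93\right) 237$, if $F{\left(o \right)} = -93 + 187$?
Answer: $-100585$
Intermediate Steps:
$F{\left(o \right)} = 94$
$\left(F{\left(339 \right)} - 114425\right) + \left(\left(-38 - -3\right) + 93\right) 237 = \left(94 - 114425\right) + \left(\left(-38 - -3\right) + 93\right) 237 = -114331 + \left(\left(-38 + 3\right) + 93\right) 237 = -114331 + \left(-35 + 93\right) 237 = -114331 + 58 \cdot 237 = -114331 + 13746 = -100585$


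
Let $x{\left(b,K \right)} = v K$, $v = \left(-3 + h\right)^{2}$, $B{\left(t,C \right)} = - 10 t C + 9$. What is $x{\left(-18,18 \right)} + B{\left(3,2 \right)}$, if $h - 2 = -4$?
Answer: $399$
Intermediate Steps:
$h = -2$ ($h = 2 - 4 = -2$)
$B{\left(t,C \right)} = 9 - 10 C t$ ($B{\left(t,C \right)} = - 10 C t + 9 = 9 - 10 C t$)
$v = 25$ ($v = \left(-3 - 2\right)^{2} = \left(-5\right)^{2} = 25$)
$x{\left(b,K \right)} = 25 K$
$x{\left(-18,18 \right)} + B{\left(3,2 \right)} = 25 \cdot 18 + \left(9 - 20 \cdot 3\right) = 450 + \left(9 - 60\right) = 450 - 51 = 399$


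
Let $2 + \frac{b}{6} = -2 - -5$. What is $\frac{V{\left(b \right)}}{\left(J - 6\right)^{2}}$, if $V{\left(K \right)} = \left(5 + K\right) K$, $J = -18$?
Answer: $\frac{11}{96} \approx 0.11458$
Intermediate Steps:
$b = 6$ ($b = -12 + 6 \left(-2 - -5\right) = -12 + 6 \left(-2 + 5\right) = -12 + 6 \cdot 3 = -12 + 18 = 6$)
$V{\left(K \right)} = K \left(5 + K\right)$
$\frac{V{\left(b \right)}}{\left(J - 6\right)^{2}} = \frac{6 \left(5 + 6\right)}{\left(-18 - 6\right)^{2}} = \frac{6 \cdot 11}{\left(-24\right)^{2}} = \frac{66}{576} = 66 \cdot \frac{1}{576} = \frac{11}{96}$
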